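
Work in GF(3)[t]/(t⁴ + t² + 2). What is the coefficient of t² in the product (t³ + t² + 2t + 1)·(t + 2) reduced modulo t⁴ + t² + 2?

Multiply in GF(3)[t]: (t³ + t² + 2t + 1)·(t + 2) = t⁴ + t² + 2t + 2.
Reduce using t⁴ ≡ 2t² + 1 (mod t⁴ + t² + 2).
Reduced: 2t.

0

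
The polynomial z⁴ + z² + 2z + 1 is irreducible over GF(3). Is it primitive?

No

Write f(z) = z⁴ + z² + 2z + 1.
|GF(3^4)^×| = 3^4 − 1 = 80. Prime factorization: 80 = 2^4·5.
f is primitive ⇔ z has order 80 in GF(3)[z]/(f), i.e. z^(80/q) ≠ 1 for each prime q | 80.
z^(40) mod f = 1
z^(16) mod f = 2z³ + 2.
Since z^(40) = 1, the order of z divides 40 < 80; not primitive.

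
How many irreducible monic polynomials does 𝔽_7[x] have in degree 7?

x^(7^7) − x is the product of all monic irreducibles of degree dividing 7; Möbius inversion gives N = (1/7) Σ μ(7/d)·7^d.
Divisors of 7: 1, 7; μ(7/d) for each: -1, 1.
Σ = − 7^1 + 7^7 = 823536.
N = 823536/7 = 117648.

117648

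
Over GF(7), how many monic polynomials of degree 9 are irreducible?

4483696

Gauss's count: N_{7}(9) = (1/9) Σ_{d|9} μ(9/d)·7^d.
Divisors of 9: 1, 3, 9; μ(9/d) for each: 0, -1, 1.
Σ = − 7^3 + 7^9 = 40353264.
N = 40353264/9 = 4483696.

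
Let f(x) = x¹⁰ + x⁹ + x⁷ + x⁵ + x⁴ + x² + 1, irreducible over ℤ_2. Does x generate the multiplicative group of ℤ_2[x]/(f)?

|GF(2^10)^×| = 2^10 − 1 = 1023. Prime factorization: 1023 = 3·11·31.
f is primitive ⇔ x has order 1023 in GF(2)[x]/(f), i.e. x^(1023/q) ≠ 1 for each prime q | 1023.
x^(341) mod f = x⁶ + x⁴ + x³ + x² + x + 1.
x^(93) mod f = x⁹ + x⁸ + x⁷ + x⁶ + 1.
x^(33) mod f = x⁸ + x⁷ + x⁵ + x².
None equal 1, so x has full order 1023; f is primitive.

Yes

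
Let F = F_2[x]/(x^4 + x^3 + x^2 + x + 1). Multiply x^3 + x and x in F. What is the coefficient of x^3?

Multiply in F_2[x]: (x^3 + x)·(x) = x^4 + x^2.
Reduce using x^4 ≡ x^3 + x^2 + x + 1 (mod x^4 + x^3 + x^2 + x + 1).
Reduced: x^3 + x + 1.

1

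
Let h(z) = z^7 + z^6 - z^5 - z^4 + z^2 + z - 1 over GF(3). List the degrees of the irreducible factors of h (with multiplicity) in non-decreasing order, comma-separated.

Roots in GF(3): h(0) = 2; h(1) = 1; h(2) = 2.
Complete factorization: h(z) = (z^7 + z^6 - z^5 - z^4 + z^2 + z - 1).
Factor degrees with multiplicity: 7 = 7.

7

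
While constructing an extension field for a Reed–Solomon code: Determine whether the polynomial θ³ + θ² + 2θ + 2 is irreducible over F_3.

No

Write h(θ) = θ³ + θ² + 2θ + 2.
Check for roots in F_3: h(0) = 2; h(1) = 0 → root; h(2) = 0 → root.
h(1) = 0, so (θ − 1) divides h(θ); h is reducible.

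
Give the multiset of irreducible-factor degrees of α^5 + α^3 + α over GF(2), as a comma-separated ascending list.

Write h(α) = α^5 + α^3 + α.
Roots in GF(2): h(0) = 0 → root; h(1) = 1.
Linear factors from roots: (α).
Complete factorization: h(α) = (α)·(α^2 + α + 1)^2.
Factor degrees with multiplicity: 1 + 2 + 2 = 5.

1, 2, 2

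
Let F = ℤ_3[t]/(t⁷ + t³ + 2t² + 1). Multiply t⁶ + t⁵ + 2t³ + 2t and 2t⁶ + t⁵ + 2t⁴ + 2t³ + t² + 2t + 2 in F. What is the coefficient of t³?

Multiply in ℤ_3[t]: (t⁶ + t⁵ + 2t³ + 2t)·(2t⁶ + t⁵ + 2t⁴ + 2t³ + t² + 2t + 2) = 2t¹² + 2t⁹ + 2t⁸ + 2t⁷ + t⁶ + 2t⁵ + 2t⁴ + t² + t.
Reduce using t⁷ ≡ 2t³ + t² + 2 (mod t⁷ + t³ + 2t² + 1).
Reduced: t⁶ + t⁵ + t⁴ + 2t³ + t + 2.

2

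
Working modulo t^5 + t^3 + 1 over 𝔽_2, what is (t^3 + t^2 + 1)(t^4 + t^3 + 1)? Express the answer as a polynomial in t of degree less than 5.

Multiply in 𝔽_2[t]: (t^3 + t^2 + 1)·(t^4 + t^3 + 1) = t^7 + t^5 + t^4 + t^2 + 1.
Reduce using t^5 ≡ t^3 + 1 (mod t^5 + t^3 + 1).
Reduced: t^4 + 1.

t^4 + 1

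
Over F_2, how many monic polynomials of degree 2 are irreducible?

Gauss's count: N_{2}(2) = (1/2) Σ_{d|2} μ(2/d)·2^d.
Divisors of 2: 1, 2; μ(2/d) for each: -1, 1.
Σ = − 2^1 + 2^2 = 2.
N = 2/2 = 1.

1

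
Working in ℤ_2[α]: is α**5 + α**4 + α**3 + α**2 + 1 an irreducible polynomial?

Yes

Write h(α) = α**5 + α**4 + α**3 + α**2 + 1.
Check for roots in ℤ_2: h(0) = 1; h(1) = 1.
No roots, so no linear factors.
Monic irreducibles of degree 2 over GF(2): α**2 + α + 1.
None of them divide h (all give nonzero remainder).
No irreducible factor of degree ≤ 2 exists, so h is irreducible over GF(2).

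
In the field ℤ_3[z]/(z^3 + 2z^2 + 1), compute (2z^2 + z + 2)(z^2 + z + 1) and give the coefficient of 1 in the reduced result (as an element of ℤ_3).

Multiply in ℤ_3[z]: (2z^2 + z + 2)·(z^2 + z + 1) = 2z^4 + 2z^2 + 2.
Reduce using z^3 ≡ z^2 + 2 (mod z^3 + 2z^2 + 1).
Reduced: z^2 + z.

0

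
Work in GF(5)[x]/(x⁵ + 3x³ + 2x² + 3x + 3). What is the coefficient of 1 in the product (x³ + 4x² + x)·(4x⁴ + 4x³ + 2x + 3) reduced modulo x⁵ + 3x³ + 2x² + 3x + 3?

1

Multiply in GF(5)[x]: (x³ + 4x² + x)·(4x⁴ + 4x³ + 2x + 3) = 4x⁷ + x⁴ + x³ + 4x² + 3x.
Reduce using x⁵ ≡ 2x³ + 3x² + 2x + 2 (mod x⁵ + 3x³ + 2x² + 3x + 3).
Reduced: 3x⁴ + x² + 4x + 1.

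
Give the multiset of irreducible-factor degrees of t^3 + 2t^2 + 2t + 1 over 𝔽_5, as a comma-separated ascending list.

1, 2

Write g(t) = t^3 + 2t^2 + 2t + 1.
Roots in 𝔽_5: g(0) = 1; g(1) = 1; g(2) = 1; g(3) = 2; g(4) = 0 → root.
Linear factors from roots: (t + 1).
Complete factorization: g(t) = (t + 1)·(t^2 + t + 1).
Factor degrees with multiplicity: 1 + 2 = 3.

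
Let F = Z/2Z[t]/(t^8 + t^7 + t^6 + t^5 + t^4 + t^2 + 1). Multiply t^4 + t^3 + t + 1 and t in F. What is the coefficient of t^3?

Multiply in Z/2Z[t]: (t^4 + t^3 + t + 1)·(t) = t^5 + t^4 + t^2 + t.
Reduced: t^5 + t^4 + t^2 + t.

0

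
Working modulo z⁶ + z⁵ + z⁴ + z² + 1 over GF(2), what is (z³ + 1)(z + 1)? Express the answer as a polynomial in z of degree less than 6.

z^4 + z^3 + z + 1

Multiply in GF(2)[z]: (z³ + 1)·(z + 1) = z⁴ + z³ + z + 1.
Reduced: z⁴ + z³ + z + 1.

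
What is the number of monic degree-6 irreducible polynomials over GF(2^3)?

43596

x^(8^6) − x is the product of all monic irreducibles of degree dividing 6; Möbius inversion gives N = (1/6) Σ μ(6/d)·8^d.
Divisors of 6: 1, 2, 3, 6; μ(6/d) for each: 1, -1, -1, 1.
Σ = 8^1 − 8^2 − 8^3 + 8^6 = 261576.
N = 261576/6 = 43596.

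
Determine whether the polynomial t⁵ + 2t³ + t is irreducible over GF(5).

No

Write m(t) = t⁵ + 2t³ + t.
Check for roots in GF(5): m(0) = 0 → root; m(1) = 4; m(2) = 0 → root; m(3) = 0 → root; m(4) = 1.
m(0) = 0, so (t) divides m(t); m is reducible.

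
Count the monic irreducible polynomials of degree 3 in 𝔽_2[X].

By the necklace-counting formula, N_2(3) = (1/3) Σ_{d|3} μ(3/d)·2^d.
Divisors of 3: 1, 3; μ(3/d) for each: -1, 1.
Σ = − 2^1 + 2^3 = 6.
N = 6/3 = 2.

2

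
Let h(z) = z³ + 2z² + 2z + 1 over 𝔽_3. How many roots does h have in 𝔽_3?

2

Evaluate at each of the 3 elements of 𝔽_3:
h(0) = 1; h(1) = 0 → root; h(2) = 0 → root.
Roots: {1, 2}.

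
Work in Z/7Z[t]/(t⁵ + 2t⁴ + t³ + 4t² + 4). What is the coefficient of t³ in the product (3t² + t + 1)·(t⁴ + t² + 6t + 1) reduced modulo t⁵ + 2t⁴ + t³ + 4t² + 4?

Multiply in Z/7Z[t]: (3t² + t + 1)·(t⁴ + t² + 6t + 1) = 3t⁶ + t⁵ + 4t⁴ + 5t³ + 3t² + 1.
Reduce using t⁵ ≡ 5t⁴ + 6t³ + 3t² + 3 (mod t⁵ + 2t⁴ + t³ + 4t² + 4).
Reduced: 4t⁴ + 5t³ + 2t² + 2t.

5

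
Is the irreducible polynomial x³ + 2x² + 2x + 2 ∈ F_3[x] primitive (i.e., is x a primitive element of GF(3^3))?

No

Write f(x) = x³ + 2x² + 2x + 2.
|GF(3^3)^×| = 3^3 − 1 = 26. Prime factorization: 26 = 2·13.
f is primitive ⇔ x has order 26 in GF(3)[x]/(f), i.e. x^(26/q) ≠ 1 for each prime q | 26.
x^(13) mod f = 1
x^(2) mod f = x².
Since x^(13) = 1, the order of x divides 13 < 26; not primitive.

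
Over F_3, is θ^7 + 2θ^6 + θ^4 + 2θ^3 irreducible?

No

Write m(θ) = θ^7 + 2θ^6 + θ^4 + 2θ^3.
Check for roots in F_3: m(0) = 0 → root; m(1) = 0 → root; m(2) = 0 → root.
m(0) = 0, so (θ) divides m(θ); m is reducible.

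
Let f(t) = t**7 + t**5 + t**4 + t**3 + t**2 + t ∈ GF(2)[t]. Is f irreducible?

Check for roots in GF(2): f(0) = 0 → root; f(1) = 0 → root.
f(0) = 0, so (t) divides f(t); f is reducible.

No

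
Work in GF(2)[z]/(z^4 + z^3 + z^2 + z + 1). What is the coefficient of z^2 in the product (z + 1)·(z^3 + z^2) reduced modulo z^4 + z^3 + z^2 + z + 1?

0

Multiply in GF(2)[z]: (z + 1)·(z^3 + z^2) = z^4 + z^2.
Reduce using z^4 ≡ z^3 + z^2 + z + 1 (mod z^4 + z^3 + z^2 + z + 1).
Reduced: z^3 + z + 1.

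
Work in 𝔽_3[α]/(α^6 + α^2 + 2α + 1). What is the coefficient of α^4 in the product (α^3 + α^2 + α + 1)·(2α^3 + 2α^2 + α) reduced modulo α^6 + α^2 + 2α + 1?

2

Multiply in 𝔽_3[α]: (α^3 + α^2 + α + 1)·(2α^3 + 2α^2 + α) = 2α^6 + α^5 + 2α^4 + 2α^3 + α.
Reduce using α^6 ≡ 2α^2 + α + 2 (mod α^6 + α^2 + 2α + 1).
Reduced: α^5 + 2α^4 + 2α^3 + α^2 + 1.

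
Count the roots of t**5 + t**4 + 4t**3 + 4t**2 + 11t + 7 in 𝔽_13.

Write f(t) = t**5 + t**4 + 4t**3 + 4t**2 + 11t + 7.
Evaluate at each of the 13 elements of 𝔽_13:
f(0) = 7; f(1) = 2; f(2) = 8; f(3) = 1; f(4) = 0 → root; f(5) = 5; f(6) = 0 → root; f(7) = 8; f(8) = 3; f(9) = 4; f(10) = 0 → root; f(11) = 5; f(12) = 9.
Roots: {4, 6, 10}.

3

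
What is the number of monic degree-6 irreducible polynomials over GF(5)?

x^(5^6) − x is the product of all monic irreducibles of degree dividing 6; Möbius inversion gives N = (1/6) Σ μ(6/d)·5^d.
Divisors of 6: 1, 2, 3, 6; μ(6/d) for each: 1, -1, -1, 1.
Σ = 5^1 − 5^2 − 5^3 + 5^6 = 15480.
N = 15480/6 = 2580.

2580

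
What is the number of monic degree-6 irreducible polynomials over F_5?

2580

The number of monic irreducibles of degree 6 over GF(5) is (1/6)·Σ_{d∣6} μ(6/d) 5^d.
Divisors of 6: 1, 2, 3, 6; μ(6/d) for each: 1, -1, -1, 1.
Σ = 5^1 − 5^2 − 5^3 + 5^6 = 15480.
N = 15480/6 = 2580.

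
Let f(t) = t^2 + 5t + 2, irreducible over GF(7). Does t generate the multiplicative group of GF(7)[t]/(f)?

|GF(7^2)^×| = 7^2 − 1 = 48. Prime factorization: 48 = 2^4·3.
f is primitive ⇔ t has order 48 in GF(7)[t]/(f), i.e. t^(48/q) ≠ 1 for each prime q | 48.
t^(24) mod f = 1
t^(16) mod f = 4.
Since t^(24) = 1, the order of t divides 24 < 48; not primitive.

No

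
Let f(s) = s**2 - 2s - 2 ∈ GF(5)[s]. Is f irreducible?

Check for roots in GF(5): f(0) = 3; f(1) = 2; f(2) = 3; f(3) = 1; f(4) = 1.
No roots. A degree-2 polynomial over a field with no linear factor is irreducible.

Yes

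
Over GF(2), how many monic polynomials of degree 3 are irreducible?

x^(2^3) − x is the product of all monic irreducibles of degree dividing 3; Möbius inversion gives N = (1/3) Σ μ(3/d)·2^d.
Divisors of 3: 1, 3; μ(3/d) for each: -1, 1.
Σ = − 2^1 + 2^3 = 6.
N = 6/3 = 2.

2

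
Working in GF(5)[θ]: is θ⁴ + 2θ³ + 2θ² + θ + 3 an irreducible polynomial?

Write g(θ) = θ⁴ + 2θ³ + 2θ² + θ + 3.
Check for roots in GF(5): g(0) = 3; g(1) = 4; g(2) = 0 → root; g(3) = 4; g(4) = 3.
g(2) = 0, so (θ − 2) divides g(θ); g is reducible.

No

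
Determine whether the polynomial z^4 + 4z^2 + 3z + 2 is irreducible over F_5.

No

Write g(z) = z^4 + 4z^2 + 3z + 2.
Check for roots in F_5: g(0) = 2; g(1) = 0 → root; g(2) = 0 → root; g(3) = 3; g(4) = 4.
g(1) = 0, so (z − 1) divides g(z); g is reducible.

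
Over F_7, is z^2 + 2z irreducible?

No

Write f(z) = z^2 + 2z.
Check for roots in F_7: f(0) = 0 → root; f(1) = 3; f(2) = 1; f(3) = 1; f(4) = 3; f(5) = 0 → root; f(6) = 6.
f(0) = 0, so (z) divides f(z); f is reducible.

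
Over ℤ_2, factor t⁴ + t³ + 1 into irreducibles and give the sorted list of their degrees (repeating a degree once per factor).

Write h(t) = t⁴ + t³ + 1.
Roots in ℤ_2: h(0) = 1; h(1) = 1.
Complete factorization: h(t) = (t⁴ + t³ + 1).
Factor degrees with multiplicity: 4 = 4.

4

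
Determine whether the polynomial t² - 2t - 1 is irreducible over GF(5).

Write m(t) = t² - 2t - 1.
Check for roots in GF(5): m(0) = 4; m(1) = 3; m(2) = 4; m(3) = 2; m(4) = 2.
No roots. A degree-2 polynomial over a field with no linear factor is irreducible.

Yes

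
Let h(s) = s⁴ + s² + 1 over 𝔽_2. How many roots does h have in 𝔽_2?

0

Evaluate at each of the 2 elements of 𝔽_2:
h(0) = 1; h(1) = 1.
No element is a root.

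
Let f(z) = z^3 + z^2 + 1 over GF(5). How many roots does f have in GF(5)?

Evaluate at each of the 5 elements of GF(5):
f(0) = 1; f(1) = 3; f(2) = 3; f(3) = 2; f(4) = 1.
No element is a root.

0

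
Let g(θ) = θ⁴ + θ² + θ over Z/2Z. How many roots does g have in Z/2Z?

1

Evaluate at each of the 2 elements of Z/2Z:
g(0) = 0 → root; g(1) = 1.
Roots: {0}.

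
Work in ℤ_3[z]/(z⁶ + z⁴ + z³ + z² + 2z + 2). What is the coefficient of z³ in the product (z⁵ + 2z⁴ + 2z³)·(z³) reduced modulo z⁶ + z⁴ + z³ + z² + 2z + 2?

1

Multiply in ℤ_3[z]: (z⁵ + 2z⁴ + 2z³)·(z³) = z⁸ + 2z⁷ + 2z⁶.
Reduce using z⁶ ≡ 2z⁴ + 2z³ + 2z² + z + 1 (mod z⁶ + z⁴ + z³ + z² + 2z + 2).
Reduced: 2z⁴ + z³ + 2z² + 1.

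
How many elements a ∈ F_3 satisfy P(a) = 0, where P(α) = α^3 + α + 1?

1

Evaluate at each of the 3 elements of F_3:
P(0) = 1; P(1) = 0 → root; P(2) = 2.
Roots: {1}.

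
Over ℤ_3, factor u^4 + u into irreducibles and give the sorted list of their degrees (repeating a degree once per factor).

1, 1, 1, 1

Write f(u) = u^4 + u.
Roots in ℤ_3: f(0) = 0 → root; f(1) = 2; f(2) = 0 → root.
Linear factors from roots: (u), (u + 1).
Complete factorization: f(u) = (u)·(u + 1)^3.
Factor degrees with multiplicity: 1 + 1 + 1 + 1 = 4.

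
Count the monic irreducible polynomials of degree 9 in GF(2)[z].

x^(2^9) − x is the product of all monic irreducibles of degree dividing 9; Möbius inversion gives N = (1/9) Σ μ(9/d)·2^d.
Divisors of 9: 1, 3, 9; μ(9/d) for each: 0, -1, 1.
Σ = − 2^3 + 2^9 = 504.
N = 504/9 = 56.

56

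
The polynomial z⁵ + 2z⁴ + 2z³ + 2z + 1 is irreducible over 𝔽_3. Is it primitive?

Yes

Write f(z) = z⁵ + 2z⁴ + 2z³ + 2z + 1.
|GF(3^5)^×| = 3^5 − 1 = 242. Prime factorization: 242 = 2·11^2.
f is primitive ⇔ z has order 242 in GF(3)[z]/(f), i.e. z^(242/q) ≠ 1 for each prime q | 242.
z^(121) mod f = 2.
z^(22) mod f = z⁴ + z.
None equal 1, so z has full order 242; f is primitive.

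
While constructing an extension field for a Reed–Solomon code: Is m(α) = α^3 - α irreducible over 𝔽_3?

Check for roots in 𝔽_3: m(0) = 0 → root; m(1) = 0 → root; m(2) = 0 → root.
m(0) = 0, so (α) divides m(α); m is reducible.

No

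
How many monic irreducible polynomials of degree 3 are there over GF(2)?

2

x^(2^3) − x is the product of all monic irreducibles of degree dividing 3; Möbius inversion gives N = (1/3) Σ μ(3/d)·2^d.
Divisors of 3: 1, 3; μ(3/d) for each: -1, 1.
Σ = − 2^1 + 2^3 = 6.
N = 6/3 = 2.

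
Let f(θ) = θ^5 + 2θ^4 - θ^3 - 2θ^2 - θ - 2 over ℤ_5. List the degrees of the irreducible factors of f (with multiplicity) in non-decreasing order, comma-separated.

Roots in ℤ_5: f(0) = 3; f(1) = 2; f(2) = 4; f(3) = 0 → root; f(4) = 4.
Linear factors from roots: (θ + 2).
Complete factorization: f(θ) = (θ + 2)·(θ^2 + 2)^2.
Factor degrees with multiplicity: 1 + 2 + 2 = 5.

1, 2, 2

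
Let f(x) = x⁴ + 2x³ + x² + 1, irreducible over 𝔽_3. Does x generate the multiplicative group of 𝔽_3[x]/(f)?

|GF(3^4)^×| = 3^4 − 1 = 80. Prime factorization: 80 = 2^4·5.
f is primitive ⇔ x has order 80 in GF(3)[x]/(f), i.e. x^(80/q) ≠ 1 for each prime q | 80.
x^(40) mod f = 1
x^(16) mod f = x³ + x² + 2x.
Since x^(40) = 1, the order of x divides 40 < 80; not primitive.

No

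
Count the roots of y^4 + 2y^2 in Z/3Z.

Write f(y) = y^4 + 2y^2.
Evaluate at each of the 3 elements of Z/3Z:
f(0) = 0 → root; f(1) = 0 → root; f(2) = 0 → root.
Roots: {0, 1, 2}.

3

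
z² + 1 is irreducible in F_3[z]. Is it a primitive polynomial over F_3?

No

Write f(z) = z² + 1.
|GF(3^2)^×| = 3^2 − 1 = 8. Prime factorization: 8 = 2^3.
f is primitive ⇔ z has order 8 in GF(3)[z]/(f), i.e. z^(8/q) ≠ 1 for each prime q | 8.
z^(4) mod f = 1
Since z^(4) = 1, the order of z divides 4 < 8; not primitive.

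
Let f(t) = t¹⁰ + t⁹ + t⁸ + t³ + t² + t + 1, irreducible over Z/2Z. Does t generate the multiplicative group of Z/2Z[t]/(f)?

No

|GF(2^10)^×| = 2^10 − 1 = 1023. Prime factorization: 1023 = 3·11·31.
f is primitive ⇔ t has order 1023 in GF(2)[t]/(f), i.e. t^(1023/q) ≠ 1 for each prime q | 1023.
t^(341) mod f = 1
t^(93) mod f = t⁷ + t⁶ + t⁵.
t^(33) mod f = t² + t.
Since t^(341) = 1, the order of t divides 341 < 1023; not primitive.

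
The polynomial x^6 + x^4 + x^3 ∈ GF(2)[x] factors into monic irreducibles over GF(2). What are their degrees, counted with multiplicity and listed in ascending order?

Write h(x) = x^6 + x^4 + x^3.
Roots in GF(2): h(0) = 0 → root; h(1) = 1.
Linear factors from roots: (x).
Complete factorization: h(x) = (x)^3·(x^3 + x + 1).
Factor degrees with multiplicity: 1 + 1 + 1 + 3 = 6.

1, 1, 1, 3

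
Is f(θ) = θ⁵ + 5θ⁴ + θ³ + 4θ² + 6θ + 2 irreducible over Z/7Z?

Check for roots in Z/7Z: f(0) = 2; f(1) = 5; f(2) = 3; f(3) = 3; f(4) = 1; f(5) = 4; f(6) = 3.
No roots, so no linear factors.
Degree-2 irreducible divisors: test the 21 monic irreducibles of degree 2 over GF(7).
None of them divide f (all give nonzero remainder).
No irreducible factor of degree ≤ 2 exists, so f is irreducible over GF(7).

Yes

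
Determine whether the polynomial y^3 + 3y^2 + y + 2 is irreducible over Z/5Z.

Yes

Write h(y) = y^3 + 3y^2 + y + 2.
Check for roots in Z/5Z: h(0) = 2; h(1) = 2; h(2) = 4; h(3) = 4; h(4) = 3.
No roots. A degree-3 polynomial over a field with no linear factor is irreducible.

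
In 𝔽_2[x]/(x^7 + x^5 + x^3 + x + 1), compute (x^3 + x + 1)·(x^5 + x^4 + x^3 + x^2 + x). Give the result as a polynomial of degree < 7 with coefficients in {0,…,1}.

Multiply in 𝔽_2[x]: (x^3 + x + 1)·(x^5 + x^4 + x^3 + x^2 + x) = x^8 + x^7 + x^5 + x^4 + x.
Reduce using x^7 ≡ x^5 + x^3 + x + 1 (mod x^7 + x^5 + x^3 + x + 1).
Reduced: x^6 + x^3 + x^2 + x + 1.

x^6 + x^3 + x^2 + x + 1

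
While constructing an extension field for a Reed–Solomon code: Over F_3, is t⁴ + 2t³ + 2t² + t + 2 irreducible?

Yes

Write g(t) = t⁴ + 2t³ + 2t² + t + 2.
Check for roots in F_3: g(0) = 2; g(1) = 2; g(2) = 2.
No roots, so no linear factors.
Monic irreducibles of degree 2 over GF(3): t² + 1, t² + t + 2, t² + 2t + 2.
None of them divide g (all give nonzero remainder).
No irreducible factor of degree ≤ 2 exists, so g is irreducible over GF(3).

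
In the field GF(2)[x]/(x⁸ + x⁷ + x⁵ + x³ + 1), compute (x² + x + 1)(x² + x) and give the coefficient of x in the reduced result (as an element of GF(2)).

1

Multiply in GF(2)[x]: (x² + x + 1)·(x² + x) = x⁴ + x.
Reduced: x⁴ + x.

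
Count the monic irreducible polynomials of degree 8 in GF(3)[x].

Gauss's count: N_{3}(8) = (1/8) Σ_{d|8} μ(8/d)·3^d.
Divisors of 8: 1, 2, 4, 8; μ(8/d) for each: 0, 0, -1, 1.
Σ = − 3^4 + 3^8 = 6480.
N = 6480/8 = 810.

810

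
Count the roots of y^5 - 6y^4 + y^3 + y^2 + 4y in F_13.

5

Write P(y) = y^5 - 6y^4 + y^3 + y^2 + 4y.
Evaluate at each of the 13 elements of F_13:
P(0) = 0 → root; P(1) = 1; P(2) = 8; P(3) = 0 → root; P(4) = 0 → root; P(5) = 0 → root; P(6) = 3; P(7) = 0 → root; P(8) = 12; P(9) = 2; P(10) = 8; P(11) = 3; P(12) = 2.
Roots: {0, 3, 4, 5, 7}.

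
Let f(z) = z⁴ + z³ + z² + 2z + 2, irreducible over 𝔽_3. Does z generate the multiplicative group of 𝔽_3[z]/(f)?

|GF(3^4)^×| = 3^4 − 1 = 80. Prime factorization: 80 = 2^4·5.
f is primitive ⇔ z has order 80 in GF(3)[z]/(f), i.e. z^(80/q) ≠ 1 for each prime q | 80.
z^(40) mod f = 2.
z^(16) mod f = 2z³ + 1.
None equal 1, so z has full order 80; f is primitive.

Yes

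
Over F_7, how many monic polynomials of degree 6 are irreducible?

19544

Gauss's count: N_{7}(6) = (1/6) Σ_{d|6} μ(6/d)·7^d.
Divisors of 6: 1, 2, 3, 6; μ(6/d) for each: 1, -1, -1, 1.
Σ = 7^1 − 7^2 − 7^3 + 7^6 = 117264.
N = 117264/6 = 19544.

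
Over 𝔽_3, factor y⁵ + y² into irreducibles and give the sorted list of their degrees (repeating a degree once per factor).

1, 1, 1, 1, 1

Write f(y) = y⁵ + y².
Roots in 𝔽_3: f(0) = 0 → root; f(1) = 2; f(2) = 0 → root.
Linear factors from roots: (y), (y + 1).
Complete factorization: f(y) = (y)^2·(y + 1)^3.
Factor degrees with multiplicity: 1 + 1 + 1 + 1 + 1 = 5.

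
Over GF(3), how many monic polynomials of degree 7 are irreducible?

312

The number of monic irreducibles of degree 7 over GF(3) is (1/7)·Σ_{d∣7} μ(7/d) 3^d.
Divisors of 7: 1, 7; μ(7/d) for each: -1, 1.
Σ = − 3^1 + 3^7 = 2184.
N = 2184/7 = 312.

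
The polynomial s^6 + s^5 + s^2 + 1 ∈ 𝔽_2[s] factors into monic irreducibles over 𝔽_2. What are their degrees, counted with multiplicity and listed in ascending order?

Write h(s) = s^6 + s^5 + s^2 + 1.
Roots in 𝔽_2: h(0) = 1; h(1) = 0 → root.
Linear factors from roots: (s + 1).
Complete factorization: h(s) = (s + 1)·(s^2 + s + 1)·(s^3 + s^2 + 1).
Factor degrees with multiplicity: 1 + 2 + 3 = 6.

1, 2, 3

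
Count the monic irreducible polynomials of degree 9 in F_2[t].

56

Gauss's count: N_{2}(9) = (1/9) Σ_{d|9} μ(9/d)·2^d.
Divisors of 9: 1, 3, 9; μ(9/d) for each: 0, -1, 1.
Σ = − 2^3 + 2^9 = 504.
N = 504/9 = 56.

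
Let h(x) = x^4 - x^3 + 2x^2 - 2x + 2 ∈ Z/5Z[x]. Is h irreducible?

Yes

Check for roots in Z/5Z: h(0) = 2; h(1) = 2; h(2) = 4; h(3) = 3; h(4) = 3.
No roots, so no linear factors.
Degree-2 irreducible divisors: test the 10 monic irreducibles of degree 2 over GF(5).
None of them divide h (all give nonzero remainder).
No irreducible factor of degree ≤ 2 exists, so h is irreducible over GF(5).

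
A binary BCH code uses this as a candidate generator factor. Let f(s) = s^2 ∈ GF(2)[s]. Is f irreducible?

No

Check for roots in GF(2): f(0) = 0 → root; f(1) = 1.
f(0) = 0, so (s) divides f(s); f is reducible.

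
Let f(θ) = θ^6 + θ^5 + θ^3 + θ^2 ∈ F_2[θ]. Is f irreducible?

No

Check for roots in F_2: f(0) = 0 → root; f(1) = 0 → root.
f(0) = 0, so (θ) divides f(θ); f is reducible.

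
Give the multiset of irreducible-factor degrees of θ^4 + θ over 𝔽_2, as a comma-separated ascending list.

Write h(θ) = θ^4 + θ.
Roots in 𝔽_2: h(0) = 0 → root; h(1) = 0 → root.
Linear factors from roots: (θ), (θ + 1).
Complete factorization: h(θ) = (θ)·(θ + 1)·(θ^2 + θ + 1).
Factor degrees with multiplicity: 1 + 1 + 2 = 4.

1, 1, 2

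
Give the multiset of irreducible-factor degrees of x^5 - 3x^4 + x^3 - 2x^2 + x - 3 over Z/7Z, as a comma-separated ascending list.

Write g(x) = x^5 - 3x^4 + x^3 - 2x^2 + x - 3.
Complete factorization: g(x) = (x^5 - 3x^4 + x^3 - 2x^2 + x - 3).
Factor degrees with multiplicity: 5 = 5.

5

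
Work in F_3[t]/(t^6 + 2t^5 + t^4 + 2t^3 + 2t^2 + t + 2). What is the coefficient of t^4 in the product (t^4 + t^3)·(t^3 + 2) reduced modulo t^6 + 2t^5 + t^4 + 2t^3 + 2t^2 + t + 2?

1

Multiply in F_3[t]: (t^4 + t^3)·(t^3 + 2) = t^7 + t^6 + 2t^4 + 2t^3.
Reduce using t^6 ≡ t^5 + 2t^4 + t^3 + t^2 + 2t + 1 (mod t^6 + 2t^5 + t^4 + 2t^3 + 2t^2 + t + 2).
Reduced: t^5 + t^4 + 2t^3 + t^2 + 2t + 2.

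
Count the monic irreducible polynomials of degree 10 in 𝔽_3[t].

The number of monic irreducibles of degree 10 over GF(3) is (1/10)·Σ_{d∣10} μ(10/d) 3^d.
Divisors of 10: 1, 2, 5, 10; μ(10/d) for each: 1, -1, -1, 1.
Σ = 3^1 − 3^2 − 3^5 + 3^10 = 58800.
N = 58800/10 = 5880.

5880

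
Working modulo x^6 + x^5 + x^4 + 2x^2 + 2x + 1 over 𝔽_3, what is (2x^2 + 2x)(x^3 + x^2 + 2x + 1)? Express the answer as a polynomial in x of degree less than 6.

Multiply in 𝔽_3[x]: (2x^2 + 2x)·(x^3 + x^2 + 2x + 1) = 2x^5 + x^4 + 2x.
Reduced: 2x^5 + x^4 + 2x.

2x^5 + x^4 + 2x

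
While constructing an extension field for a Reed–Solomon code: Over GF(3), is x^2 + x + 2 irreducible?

Write g(x) = x^2 + x + 2.
Check for roots in GF(3): g(0) = 2; g(1) = 1; g(2) = 2.
No roots. A degree-2 polynomial over a field with no linear factor is irreducible.

Yes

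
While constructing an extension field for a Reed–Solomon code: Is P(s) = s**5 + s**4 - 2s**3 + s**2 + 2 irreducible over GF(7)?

Check for roots in GF(7): P(0) = 2; P(1) = 3; P(2) = 3; P(3) = 1; P(4) = 1; P(5) = 6; P(6) = 5.
No roots, so no linear factors.
Degree-2 irreducible divisors: test the 21 monic irreducibles of degree 2 over GF(7).
None of them divide P (all give nonzero remainder).
No irreducible factor of degree ≤ 2 exists, so P is irreducible over GF(7).

Yes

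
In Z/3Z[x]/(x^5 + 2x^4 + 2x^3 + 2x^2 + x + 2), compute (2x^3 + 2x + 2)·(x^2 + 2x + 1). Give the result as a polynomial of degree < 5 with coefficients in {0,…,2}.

Multiply in Z/3Z[x]: (2x^3 + 2x + 2)·(x^2 + 2x + 1) = 2x^5 + x^4 + x^3 + 2.
Reduce using x^5 ≡ x^4 + x^3 + x^2 + 2x + 1 (mod x^5 + 2x^4 + 2x^3 + 2x^2 + x + 2).
Reduced: 2x^2 + x + 1.

2x^2 + x + 1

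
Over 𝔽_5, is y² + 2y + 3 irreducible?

Write h(y) = y² + 2y + 3.
Check for roots in 𝔽_5: h(0) = 3; h(1) = 1; h(2) = 1; h(3) = 3; h(4) = 2.
No roots. A degree-2 polynomial over a field with no linear factor is irreducible.

Yes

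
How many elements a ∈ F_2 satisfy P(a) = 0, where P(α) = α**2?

1

Evaluate at each of the 2 elements of F_2:
P(0) = 0 → root; P(1) = 1.
Roots: {0}.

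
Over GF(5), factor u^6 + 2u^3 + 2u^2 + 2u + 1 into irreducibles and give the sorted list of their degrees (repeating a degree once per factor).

1, 2, 3

Write g(u) = u^6 + 2u^3 + 2u^2 + 2u + 1.
Roots in GF(5): g(0) = 1; g(1) = 3; g(2) = 3; g(3) = 3; g(4) = 0 → root.
Linear factors from roots: (u + 1).
Complete factorization: g(u) = (u + 1)·(u^2 + 2u - 2)·(u^3 + 2u^2 - u + 2).
Factor degrees with multiplicity: 1 + 2 + 3 = 6.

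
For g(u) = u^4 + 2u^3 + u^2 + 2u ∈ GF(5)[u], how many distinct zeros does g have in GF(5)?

Evaluate at each of the 5 elements of GF(5):
g(0) = 0 → root; g(1) = 1; g(2) = 0 → root; g(3) = 0 → root; g(4) = 3.
Roots: {0, 2, 3}.

3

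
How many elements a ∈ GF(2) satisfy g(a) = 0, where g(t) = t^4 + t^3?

Evaluate at each of the 2 elements of GF(2):
g(0) = 0 → root; g(1) = 0 → root.
Roots: {0, 1}.

2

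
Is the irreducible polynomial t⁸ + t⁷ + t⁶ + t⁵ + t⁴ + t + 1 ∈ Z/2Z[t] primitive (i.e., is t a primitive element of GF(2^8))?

Write f(t) = t⁸ + t⁷ + t⁶ + t⁵ + t⁴ + t + 1.
|GF(2^8)^×| = 2^8 − 1 = 255. Prime factorization: 255 = 3·5·17.
f is primitive ⇔ t has order 255 in GF(2)[t]/(f), i.e. t^(255/q) ≠ 1 for each prime q | 255.
t^(85) mod f = t⁶ + t⁵ + t⁴.
t^(51) mod f = 1
t^(15) mod f = t⁷ + t⁴ + t³ + 1.
Since t^(51) = 1, the order of t divides 51 < 255; not primitive.

No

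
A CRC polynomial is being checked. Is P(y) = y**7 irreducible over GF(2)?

No

Check for roots in GF(2): P(0) = 0 → root; P(1) = 1.
P(0) = 0, so (y) divides P(y); P is reducible.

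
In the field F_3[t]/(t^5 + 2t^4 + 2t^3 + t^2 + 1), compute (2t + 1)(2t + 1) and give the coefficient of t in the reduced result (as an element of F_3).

Multiply in F_3[t]: (2t + 1)·(2t + 1) = t^2 + t + 1.
Reduced: t^2 + t + 1.

1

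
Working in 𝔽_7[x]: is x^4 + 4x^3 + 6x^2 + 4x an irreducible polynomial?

Write P(x) = x^4 + 4x^3 + 6x^2 + 4x.
Check for roots in 𝔽_7: P(0) = 0 → root; P(1) = 1; P(2) = 3; P(3) = 3; P(4) = 1; P(5) = 0 → root; P(6) = 6.
P(0) = 0, so (x) divides P(x); P is reducible.

No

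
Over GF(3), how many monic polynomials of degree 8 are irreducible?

810

By the necklace-counting formula, N_3(8) = (1/8) Σ_{d|8} μ(8/d)·3^d.
Divisors of 8: 1, 2, 4, 8; μ(8/d) for each: 0, 0, -1, 1.
Σ = − 3^4 + 3^8 = 6480.
N = 6480/8 = 810.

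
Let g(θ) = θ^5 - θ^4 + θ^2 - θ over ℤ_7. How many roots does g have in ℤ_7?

5

Evaluate at each of the 7 elements of ℤ_7:
g(0) = 0 → root; g(1) = 0 → root; g(2) = 4; g(3) = 0 → root; g(4) = 3; g(5) = 0 → root; g(6) = 0 → root.
Roots: {0, 1, 3, 5, 6}.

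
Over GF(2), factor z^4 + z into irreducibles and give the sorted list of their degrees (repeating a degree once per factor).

Write g(z) = z^4 + z.
Roots in GF(2): g(0) = 0 → root; g(1) = 0 → root.
Linear factors from roots: (z), (z + 1).
Complete factorization: g(z) = (z)·(z + 1)·(z^2 + z + 1).
Factor degrees with multiplicity: 1 + 1 + 2 = 4.

1, 1, 2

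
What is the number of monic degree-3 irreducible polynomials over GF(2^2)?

20

x^(4^3) − x is the product of all monic irreducibles of degree dividing 3; Möbius inversion gives N = (1/3) Σ μ(3/d)·4^d.
Divisors of 3: 1, 3; μ(3/d) for each: -1, 1.
Σ = − 4^1 + 4^3 = 60.
N = 60/3 = 20.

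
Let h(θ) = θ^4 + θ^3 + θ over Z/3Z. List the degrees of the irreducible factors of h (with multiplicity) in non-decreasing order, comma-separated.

1, 1, 2

Roots in Z/3Z: h(0) = 0 → root; h(1) = 0 → root; h(2) = 2.
Linear factors from roots: (θ), (θ - 1).
Complete factorization: h(θ) = (θ)·(θ - 1)·(θ^2 - θ - 1).
Factor degrees with multiplicity: 1 + 1 + 2 = 4.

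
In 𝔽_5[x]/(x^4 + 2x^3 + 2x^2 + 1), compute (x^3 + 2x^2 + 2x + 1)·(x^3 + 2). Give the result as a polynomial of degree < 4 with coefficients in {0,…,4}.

3x^3 + 3x^2 + 4x + 2

Multiply in 𝔽_5[x]: (x^3 + 2x^2 + 2x + 1)·(x^3 + 2) = x^6 + 2x^5 + 2x^4 + 3x^3 + 4x^2 + 4x + 2.
Reduce using x^4 ≡ 3x^3 + 3x^2 + 4 (mod x^4 + 2x^3 + 2x^2 + 1).
Reduced: 3x^3 + 3x^2 + 4x + 2.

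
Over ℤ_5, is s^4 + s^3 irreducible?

No

Write m(s) = s^4 + s^3.
Check for roots in ℤ_5: m(0) = 0 → root; m(1) = 2; m(2) = 4; m(3) = 3; m(4) = 0 → root.
m(0) = 0, so (s) divides m(s); m is reducible.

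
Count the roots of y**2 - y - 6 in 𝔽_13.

2

Write f(y) = y**2 - y - 6.
Evaluate at each of the 13 elements of 𝔽_13:
f(0) = 7; f(1) = 7; f(2) = 9; f(3) = 0 → root; f(4) = 6; f(5) = 1; f(6) = 11; f(7) = 10; f(8) = 11; f(9) = 1; f(10) = 6; f(11) = 0 → root; f(12) = 9.
Roots: {3, 11}.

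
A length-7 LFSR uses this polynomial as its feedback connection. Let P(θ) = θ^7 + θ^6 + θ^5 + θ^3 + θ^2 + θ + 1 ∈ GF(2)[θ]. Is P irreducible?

Yes

Check for roots in GF(2): P(0) = 1; P(1) = 1.
No roots, so no linear factors.
Monic irreducibles of degree 2 over GF(2): θ^2 + θ + 1.
None of them divide P (all give nonzero remainder).
Monic irreducibles of degree 3 over GF(2): θ^3 + θ + 1, θ^3 + θ^2 + 1.
None of them divide P (all give nonzero remainder).
No irreducible factor of degree ≤ 3 exists, so P is irreducible over GF(2).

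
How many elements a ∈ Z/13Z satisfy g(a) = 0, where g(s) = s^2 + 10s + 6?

0

Evaluate at each of the 13 elements of Z/13Z:
g(0) = 6; g(1) = 4; g(2) = 4; g(3) = 6; g(4) = 10; g(5) = 3; g(6) = 11; g(7) = 8; g(8) = 7; g(9) = 8; g(10) = 11; g(11) = 3; g(12) = 10.
No element is a root.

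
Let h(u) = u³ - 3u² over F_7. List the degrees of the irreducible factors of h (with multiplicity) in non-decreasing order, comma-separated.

1, 1, 1

Linear factors from roots: (u), (u - 3).
Complete factorization: h(u) = (u - 3)·(u)^2.
Factor degrees with multiplicity: 1 + 1 + 1 = 3.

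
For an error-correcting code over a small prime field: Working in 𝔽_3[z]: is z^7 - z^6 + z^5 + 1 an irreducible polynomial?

Yes

Write m(z) = z^7 - z^6 + z^5 + 1.
Check for roots in 𝔽_3: m(0) = 1; m(1) = 2; m(2) = 1.
No roots, so no linear factors.
Monic irreducibles of degree 2 over GF(3): z^2 + 1, z^2 + z - 1, z^2 - z - 1.
None of them divide m (all give nonzero remainder).
Degree-3 irreducible divisors: test the 8 monic irreducibles of degree 3 over GF(3).
None of them divide m (all give nonzero remainder).
No irreducible factor of degree ≤ 3 exists, so m is irreducible over GF(3).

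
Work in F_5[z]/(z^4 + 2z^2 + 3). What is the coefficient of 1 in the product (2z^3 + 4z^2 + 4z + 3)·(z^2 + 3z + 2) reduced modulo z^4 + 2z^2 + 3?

Multiply in F_5[z]: (2z^3 + 4z^2 + 4z + 3)·(z^2 + 3z + 2) = 2z^5 + 3z^2 + 2z + 1.
Reduce using z^4 ≡ 3z^2 + 2 (mod z^4 + 2z^2 + 3).
Reduced: z^3 + 3z^2 + z + 1.

1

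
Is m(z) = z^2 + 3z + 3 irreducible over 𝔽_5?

Check for roots in 𝔽_5: m(0) = 3; m(1) = 2; m(2) = 3; m(3) = 1; m(4) = 1.
No roots. A degree-2 polynomial over a field with no linear factor is irreducible.

Yes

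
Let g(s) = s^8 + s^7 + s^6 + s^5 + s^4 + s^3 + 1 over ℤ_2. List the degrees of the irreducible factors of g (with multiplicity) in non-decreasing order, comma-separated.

Roots in ℤ_2: g(0) = 1; g(1) = 1.
Complete factorization: g(s) = (s^8 + s^7 + s^6 + s^5 + s^4 + s^3 + 1).
Factor degrees with multiplicity: 8 = 8.

8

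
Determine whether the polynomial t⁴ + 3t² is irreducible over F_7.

No

Write h(t) = t⁴ + 3t².
Check for roots in F_7: h(0) = 0 → root; h(1) = 4; h(2) = 0 → root; h(3) = 3; h(4) = 3; h(5) = 0 → root; h(6) = 4.
h(0) = 0, so (t) divides h(t); h is reducible.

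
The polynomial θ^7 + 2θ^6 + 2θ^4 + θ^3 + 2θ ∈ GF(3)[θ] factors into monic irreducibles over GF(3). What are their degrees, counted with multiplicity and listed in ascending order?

1, 1, 2, 3

Write h(θ) = θ^7 + 2θ^6 + 2θ^4 + θ^3 + 2θ.
Roots in GF(3): h(0) = 0 → root; h(1) = 2; h(2) = 0 → root.
Linear factors from roots: (θ), (θ + 1).
Complete factorization: h(θ) = (θ)·(θ + 1)·(θ^2 + 1)·(θ^3 + θ^2 + θ + 2).
Factor degrees with multiplicity: 1 + 1 + 2 + 3 = 7.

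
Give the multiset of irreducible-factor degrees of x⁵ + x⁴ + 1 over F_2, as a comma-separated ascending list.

Write h(x) = x⁵ + x⁴ + 1.
Roots in F_2: h(0) = 1; h(1) = 1.
Complete factorization: h(x) = (x² + x + 1)·(x³ + x + 1).
Factor degrees with multiplicity: 2 + 3 = 5.

2, 3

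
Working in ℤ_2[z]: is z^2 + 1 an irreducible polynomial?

No

Write m(z) = z^2 + 1.
Check for roots in ℤ_2: m(0) = 1; m(1) = 0 → root.
m(1) = 0, so (z − 1) divides m(z); m is reducible.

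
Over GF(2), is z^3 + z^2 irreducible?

Write P(z) = z^3 + z^2.
Check for roots in GF(2): P(0) = 0 → root; P(1) = 0 → root.
P(0) = 0, so (z) divides P(z); P is reducible.

No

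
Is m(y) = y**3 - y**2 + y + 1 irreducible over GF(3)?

Yes

Check for roots in GF(3): m(0) = 1; m(1) = 2; m(2) = 1.
No roots. A degree-3 polynomial over a field with no linear factor is irreducible.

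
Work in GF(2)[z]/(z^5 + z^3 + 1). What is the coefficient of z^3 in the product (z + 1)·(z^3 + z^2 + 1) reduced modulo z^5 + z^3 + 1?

0

Multiply in GF(2)[z]: (z + 1)·(z^3 + z^2 + 1) = z^4 + z^2 + z + 1.
Reduced: z^4 + z^2 + z + 1.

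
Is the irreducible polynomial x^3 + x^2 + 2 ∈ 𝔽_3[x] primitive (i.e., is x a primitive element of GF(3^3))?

No

Write f(x) = x^3 + x^2 + 2.
|GF(3^3)^×| = 3^3 − 1 = 26. Prime factorization: 26 = 2·13.
f is primitive ⇔ x has order 26 in GF(3)[x]/(f), i.e. x^(26/q) ≠ 1 for each prime q | 26.
x^(13) mod f = 1
x^(2) mod f = x^2.
Since x^(13) = 1, the order of x divides 13 < 26; not primitive.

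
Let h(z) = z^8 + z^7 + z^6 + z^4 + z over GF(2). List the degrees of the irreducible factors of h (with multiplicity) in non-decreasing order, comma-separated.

Roots in GF(2): h(0) = 0 → root; h(1) = 1.
Linear factors from roots: (z).
Complete factorization: h(z) = (z)·(z^2 + z + 1)^2·(z^3 + z^2 + 1).
Factor degrees with multiplicity: 1 + 2 + 2 + 3 = 8.

1, 2, 2, 3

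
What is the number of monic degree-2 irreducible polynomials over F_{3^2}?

By the necklace-counting formula, N_9(2) = (1/2) Σ_{d|2} μ(2/d)·9^d.
Divisors of 2: 1, 2; μ(2/d) for each: -1, 1.
Σ = − 9^1 + 9^2 = 72.
N = 72/2 = 36.

36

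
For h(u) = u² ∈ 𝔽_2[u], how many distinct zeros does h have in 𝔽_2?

Evaluate at each of the 2 elements of 𝔽_2:
h(0) = 0 → root; h(1) = 1.
Roots: {0}.

1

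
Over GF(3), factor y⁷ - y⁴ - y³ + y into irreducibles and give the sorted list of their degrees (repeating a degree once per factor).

Write f(y) = y⁷ - y⁴ - y³ + y.
Roots in GF(3): f(0) = 0 → root; f(1) = 0 → root; f(2) = 1.
Linear factors from roots: (y), (y - 1).
Complete factorization: f(y) = (y)·(y - 1)·(y² + y - 1)·(y³ - y + 1).
Factor degrees with multiplicity: 1 + 1 + 2 + 3 = 7.

1, 1, 2, 3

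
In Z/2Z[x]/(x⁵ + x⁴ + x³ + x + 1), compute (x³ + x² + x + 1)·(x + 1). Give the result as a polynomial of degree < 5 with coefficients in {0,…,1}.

x^4 + 1

Multiply in Z/2Z[x]: (x³ + x² + x + 1)·(x + 1) = x⁴ + 1.
Reduced: x⁴ + 1.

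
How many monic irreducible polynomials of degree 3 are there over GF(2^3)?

By the necklace-counting formula, N_8(3) = (1/3) Σ_{d|3} μ(3/d)·8^d.
Divisors of 3: 1, 3; μ(3/d) for each: -1, 1.
Σ = − 8^1 + 8^3 = 504.
N = 504/3 = 168.

168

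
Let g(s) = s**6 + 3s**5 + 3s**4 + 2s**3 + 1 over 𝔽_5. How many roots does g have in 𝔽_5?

Evaluate at each of the 5 elements of 𝔽_5:
g(0) = 1; g(1) = 0 → root; g(2) = 0 → root; g(3) = 1; g(4) = 0 → root.
Roots: {1, 2, 4}.

3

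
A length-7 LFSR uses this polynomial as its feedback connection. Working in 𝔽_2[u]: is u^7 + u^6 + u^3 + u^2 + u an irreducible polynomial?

Write h(u) = u^7 + u^6 + u^3 + u^2 + u.
Check for roots in 𝔽_2: h(0) = 0 → root; h(1) = 1.
h(0) = 0, so (u) divides h(u); h is reducible.

No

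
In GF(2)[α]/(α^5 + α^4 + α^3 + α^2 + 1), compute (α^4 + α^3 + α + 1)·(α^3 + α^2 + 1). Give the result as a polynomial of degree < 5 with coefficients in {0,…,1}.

Multiply in GF(2)[α]: (α^4 + α^3 + α + 1)·(α^3 + α^2 + 1) = α^7 + α^5 + α^3 + α^2 + α + 1.
Reduce using α^5 ≡ α^4 + α^3 + α^2 + 1 (mod α^5 + α^4 + α^3 + α^2 + 1).
Reduced: α^4 + α^3 + α^2.

α^4 + α^3 + α^2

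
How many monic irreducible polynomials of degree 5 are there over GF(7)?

x^(7^5) − x is the product of all monic irreducibles of degree dividing 5; Möbius inversion gives N = (1/5) Σ μ(5/d)·7^d.
Divisors of 5: 1, 5; μ(5/d) for each: -1, 1.
Σ = − 7^1 + 7^5 = 16800.
N = 16800/5 = 3360.

3360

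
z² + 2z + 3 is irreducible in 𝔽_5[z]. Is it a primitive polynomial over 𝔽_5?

Yes

Write f(z) = z² + 2z + 3.
|GF(5^2)^×| = 5^2 − 1 = 24. Prime factorization: 24 = 2^3·3.
f is primitive ⇔ z has order 24 in GF(5)[z]/(f), i.e. z^(24/q) ≠ 1 for each prime q | 24.
z^(12) mod f = 4.
z^(8) mod f = 4z + 1.
None equal 1, so z has full order 24; f is primitive.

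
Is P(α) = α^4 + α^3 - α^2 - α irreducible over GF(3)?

Check for roots in GF(3): P(0) = 0 → root; P(1) = 0 → root; P(2) = 0 → root.
P(0) = 0, so (α) divides P(α); P is reducible.

No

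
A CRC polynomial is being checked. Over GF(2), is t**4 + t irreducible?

Write m(t) = t**4 + t.
Check for roots in GF(2): m(0) = 0 → root; m(1) = 0 → root.
m(0) = 0, so (t) divides m(t); m is reducible.

No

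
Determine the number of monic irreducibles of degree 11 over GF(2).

186

Gauss's count: N_{2}(11) = (1/11) Σ_{d|11} μ(11/d)·2^d.
Divisors of 11: 1, 11; μ(11/d) for each: -1, 1.
Σ = − 2^1 + 2^11 = 2046.
N = 2046/11 = 186.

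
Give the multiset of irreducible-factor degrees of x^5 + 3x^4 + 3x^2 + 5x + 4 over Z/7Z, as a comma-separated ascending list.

Write f(x) = x^5 + 3x^4 + 3x^2 + 5x + 4.
Linear factors from roots: (x + 4).
Complete factorization: f(x) = (x + 4)·(x^2 + x + 4)·(x^2 + 5x + 2).
Factor degrees with multiplicity: 1 + 2 + 2 = 5.

1, 2, 2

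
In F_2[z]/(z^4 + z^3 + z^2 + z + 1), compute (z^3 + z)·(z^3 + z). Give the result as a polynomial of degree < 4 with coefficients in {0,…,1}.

Multiply in F_2[z]: (z^3 + z)·(z^3 + z) = z^6 + z^2.
Reduce using z^4 ≡ z^3 + z^2 + z + 1 (mod z^4 + z^3 + z^2 + z + 1).
Reduced: z^2 + z.

z^2 + z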